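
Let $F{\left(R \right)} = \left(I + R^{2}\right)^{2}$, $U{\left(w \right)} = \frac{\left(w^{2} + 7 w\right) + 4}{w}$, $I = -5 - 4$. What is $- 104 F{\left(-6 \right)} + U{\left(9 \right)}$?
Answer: $- \frac{682196}{9} \approx -75800.0$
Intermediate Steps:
$I = -9$
$U{\left(w \right)} = \frac{4 + w^{2} + 7 w}{w}$
$F{\left(R \right)} = \left(-9 + R^{2}\right)^{2}$
$- 104 F{\left(-6 \right)} + U{\left(9 \right)} = - 104 \left(-9 + \left(-6\right)^{2}\right)^{2} + \left(7 + 9 + \frac{4}{9}\right) = - 104 \left(-9 + 36\right)^{2} + \left(7 + 9 + 4 \cdot \frac{1}{9}\right) = - 104 \cdot 27^{2} + \left(7 + 9 + \frac{4}{9}\right) = \left(-104\right) 729 + \frac{148}{9} = -75816 + \frac{148}{9} = - \frac{682196}{9}$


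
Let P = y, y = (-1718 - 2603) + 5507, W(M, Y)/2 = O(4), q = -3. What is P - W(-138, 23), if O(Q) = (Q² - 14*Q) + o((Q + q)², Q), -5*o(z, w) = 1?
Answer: 6332/5 ≈ 1266.4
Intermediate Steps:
o(z, w) = -⅕ (o(z, w) = -⅕*1 = -⅕)
O(Q) = -⅕ + Q² - 14*Q (O(Q) = (Q² - 14*Q) - ⅕ = -⅕ + Q² - 14*Q)
W(M, Y) = -402/5 (W(M, Y) = 2*(-⅕ + 4² - 14*4) = 2*(-⅕ + 16 - 56) = 2*(-201/5) = -402/5)
y = 1186 (y = -4321 + 5507 = 1186)
P = 1186
P - W(-138, 23) = 1186 - 1*(-402/5) = 1186 + 402/5 = 6332/5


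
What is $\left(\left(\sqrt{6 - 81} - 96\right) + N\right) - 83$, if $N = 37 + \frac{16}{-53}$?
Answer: $- \frac{7542}{53} + 5 i \sqrt{3} \approx -142.3 + 8.6602 i$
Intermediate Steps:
$N = \frac{1945}{53}$ ($N = 37 + 16 \left(- \frac{1}{53}\right) = 37 - \frac{16}{53} = \frac{1945}{53} \approx 36.698$)
$\left(\left(\sqrt{6 - 81} - 96\right) + N\right) - 83 = \left(\left(\sqrt{6 - 81} - 96\right) + \frac{1945}{53}\right) - 83 = \left(\left(\sqrt{-75} - 96\right) + \frac{1945}{53}\right) - 83 = \left(\left(5 i \sqrt{3} - 96\right) + \frac{1945}{53}\right) - 83 = \left(\left(-96 + 5 i \sqrt{3}\right) + \frac{1945}{53}\right) - 83 = \left(- \frac{3143}{53} + 5 i \sqrt{3}\right) - 83 = - \frac{7542}{53} + 5 i \sqrt{3}$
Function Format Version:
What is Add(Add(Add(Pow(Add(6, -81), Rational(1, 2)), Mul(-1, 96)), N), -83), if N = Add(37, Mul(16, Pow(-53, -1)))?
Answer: Add(Rational(-7542, 53), Mul(5, I, Pow(3, Rational(1, 2)))) ≈ Add(-142.30, Mul(8.6602, I))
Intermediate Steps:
N = Rational(1945, 53) (N = Add(37, Mul(16, Rational(-1, 53))) = Add(37, Rational(-16, 53)) = Rational(1945, 53) ≈ 36.698)
Add(Add(Add(Pow(Add(6, -81), Rational(1, 2)), Mul(-1, 96)), N), -83) = Add(Add(Add(Pow(Add(6, -81), Rational(1, 2)), Mul(-1, 96)), Rational(1945, 53)), -83) = Add(Add(Add(Pow(-75, Rational(1, 2)), -96), Rational(1945, 53)), -83) = Add(Add(Add(Mul(5, I, Pow(3, Rational(1, 2))), -96), Rational(1945, 53)), -83) = Add(Add(Add(-96, Mul(5, I, Pow(3, Rational(1, 2)))), Rational(1945, 53)), -83) = Add(Add(Rational(-3143, 53), Mul(5, I, Pow(3, Rational(1, 2)))), -83) = Add(Rational(-7542, 53), Mul(5, I, Pow(3, Rational(1, 2))))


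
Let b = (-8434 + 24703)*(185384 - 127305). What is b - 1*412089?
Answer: 944475162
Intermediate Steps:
b = 944887251 (b = 16269*58079 = 944887251)
b - 1*412089 = 944887251 - 1*412089 = 944887251 - 412089 = 944475162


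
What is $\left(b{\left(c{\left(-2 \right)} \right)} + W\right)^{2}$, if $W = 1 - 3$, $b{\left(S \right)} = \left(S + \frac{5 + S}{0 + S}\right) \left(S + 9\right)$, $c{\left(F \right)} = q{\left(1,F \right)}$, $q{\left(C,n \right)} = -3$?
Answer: $576$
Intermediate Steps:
$c{\left(F \right)} = -3$
$b{\left(S \right)} = \left(9 + S\right) \left(S + \frac{5 + S}{S}\right)$ ($b{\left(S \right)} = \left(S + \frac{5 + S}{S}\right) \left(9 + S\right) = \left(9 + S\right) \left(S + \frac{5 + S}{S}\right)$)
$W = -2$ ($W = 1 - 3 = -2$)
$\left(b{\left(c{\left(-2 \right)} \right)} + W\right)^{2} = \left(\left(14 + \left(-3\right)^{2} + 10 \left(-3\right) + \frac{45}{-3}\right) - 2\right)^{2} = \left(\left(14 + 9 - 30 + 45 \left(- \frac{1}{3}\right)\right) - 2\right)^{2} = \left(\left(14 + 9 - 30 - 15\right) - 2\right)^{2} = \left(-22 - 2\right)^{2} = \left(-24\right)^{2} = 576$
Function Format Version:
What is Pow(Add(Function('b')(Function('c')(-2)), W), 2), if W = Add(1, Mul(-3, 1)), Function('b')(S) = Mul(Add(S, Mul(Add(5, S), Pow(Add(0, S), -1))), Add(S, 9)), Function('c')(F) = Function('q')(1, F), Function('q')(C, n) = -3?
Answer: 576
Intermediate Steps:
Function('c')(F) = -3
Function('b')(S) = Mul(Add(9, S), Add(S, Mul(Pow(S, -1), Add(5, S)))) (Function('b')(S) = Mul(Add(S, Mul(Add(5, S), Pow(S, -1))), Add(9, S)) = Mul(Add(S, Mul(Pow(S, -1), Add(5, S))), Add(9, S)) = Mul(Add(9, S), Add(S, Mul(Pow(S, -1), Add(5, S)))))
W = -2 (W = Add(1, -3) = -2)
Pow(Add(Function('b')(Function('c')(-2)), W), 2) = Pow(Add(Add(14, Pow(-3, 2), Mul(10, -3), Mul(45, Pow(-3, -1))), -2), 2) = Pow(Add(Add(14, 9, -30, Mul(45, Rational(-1, 3))), -2), 2) = Pow(Add(Add(14, 9, -30, -15), -2), 2) = Pow(Add(-22, -2), 2) = Pow(-24, 2) = 576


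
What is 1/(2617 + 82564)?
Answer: 1/85181 ≈ 1.1740e-5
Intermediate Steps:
1/(2617 + 82564) = 1/85181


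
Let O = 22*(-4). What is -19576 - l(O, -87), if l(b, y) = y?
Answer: -19489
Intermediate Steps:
O = -88
-19576 - l(O, -87) = -19576 - 1*(-87) = -19576 + 87 = -19489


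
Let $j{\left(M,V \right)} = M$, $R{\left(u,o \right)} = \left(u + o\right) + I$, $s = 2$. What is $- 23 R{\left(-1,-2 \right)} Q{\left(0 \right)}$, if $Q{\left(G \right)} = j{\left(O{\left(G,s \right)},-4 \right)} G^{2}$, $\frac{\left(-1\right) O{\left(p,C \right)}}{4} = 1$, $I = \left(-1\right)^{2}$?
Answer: $0$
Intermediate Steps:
$I = 1$
$O{\left(p,C \right)} = -4$ ($O{\left(p,C \right)} = \left(-4\right) 1 = -4$)
$R{\left(u,o \right)} = 1 + o + u$ ($R{\left(u,o \right)} = \left(u + o\right) + 1 = \left(o + u\right) + 1 = 1 + o + u$)
$Q{\left(G \right)} = - 4 G^{2}$
$- 23 R{\left(-1,-2 \right)} Q{\left(0 \right)} = - 23 \left(1 - 2 - 1\right) \left(- 4 \cdot 0^{2}\right) = \left(-23\right) \left(-2\right) \left(\left(-4\right) 0\right) = 46 \cdot 0 = 0$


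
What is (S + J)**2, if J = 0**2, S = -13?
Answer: 169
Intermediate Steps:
J = 0
(S + J)**2 = (-13 + 0)**2 = (-13)**2 = 169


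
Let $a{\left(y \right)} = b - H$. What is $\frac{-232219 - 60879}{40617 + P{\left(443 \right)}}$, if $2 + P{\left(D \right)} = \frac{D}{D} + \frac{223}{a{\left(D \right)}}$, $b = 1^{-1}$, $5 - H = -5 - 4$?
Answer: $- \frac{3810274}{527785} \approx -7.2194$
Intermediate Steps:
$H = 14$ ($H = 5 - \left(-5 - 4\right) = 5 - -9 = 5 + 9 = 14$)
$b = 1$
$a{\left(y \right)} = -13$ ($a{\left(y \right)} = 1 - 14 = -13$)
$P{\left(D \right)} = - \frac{236}{13}$ ($P{\left(D \right)} = -2 + \left(\frac{D}{D} + \frac{223}{-13}\right) = -2 + \left(1 + 223 \left(- \frac{1}{13}\right)\right) = -2 + \left(1 - \frac{223}{13}\right) = -2 - \frac{210}{13} = - \frac{236}{13}$)
$\frac{-232219 - 60879}{40617 + P{\left(443 \right)}} = \frac{-232219 - 60879}{40617 - \frac{236}{13}} = - \frac{293098}{\frac{527785}{13}} = \left(-293098\right) \frac{13}{527785} = - \frac{3810274}{527785}$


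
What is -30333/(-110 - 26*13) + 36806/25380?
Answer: 196585157/2842560 ≈ 69.158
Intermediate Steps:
-30333/(-110 - 26*13) + 36806/25380 = -30333/(-110 - 338) + 36806*(1/25380) = -30333/(-448) + 18403/12690 = -30333*(-1/448) + 18403/12690 = 30333/448 + 18403/12690 = 196585157/2842560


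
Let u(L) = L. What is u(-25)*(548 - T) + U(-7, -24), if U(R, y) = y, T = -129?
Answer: -16949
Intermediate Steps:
u(-25)*(548 - T) + U(-7, -24) = -25*(548 - 1*(-129)) - 24 = -25*(548 + 129) - 24 = -25*677 - 24 = -16925 - 24 = -16949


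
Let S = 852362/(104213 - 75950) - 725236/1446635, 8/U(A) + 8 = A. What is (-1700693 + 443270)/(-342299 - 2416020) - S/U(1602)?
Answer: -1332730444119446387213/225554612871893190 ≈ -5908.7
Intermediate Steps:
U(A) = 8/(-8 + A)
S = 1212559356802/40886245005 (S = 852362/28263 - 725236*1/1446635 = 852362*(1/28263) - 725236/1446635 = 852362/28263 - 725236/1446635 = 1212559356802/40886245005 ≈ 29.657)
(-1700693 + 443270)/(-342299 - 2416020) - S/U(1602) = (-1700693 + 443270)/(-342299 - 2416020) - 1212559356802/(40886245005*(8/(-8 + 1602))) = -1257423/(-2758319) - 1212559356802/(40886245005*(8/1594)) = -1257423*(-1/2758319) - 1212559356802/(40886245005*(8*(1/1594))) = 1257423/2758319 - 1212559356802/(40886245005*4/797) = 1257423/2758319 - 1212559356802*797/(40886245005*4) = 1257423/2758319 - 1*483204903685597/81772490010 = 1257423/2758319 - 483204903685597/81772490010 = -1332730444119446387213/225554612871893190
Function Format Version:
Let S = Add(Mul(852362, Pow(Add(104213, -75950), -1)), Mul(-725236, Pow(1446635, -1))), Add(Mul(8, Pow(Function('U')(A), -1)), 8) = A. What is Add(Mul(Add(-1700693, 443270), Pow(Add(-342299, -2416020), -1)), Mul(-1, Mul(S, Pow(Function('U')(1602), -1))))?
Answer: Rational(-1332730444119446387213, 225554612871893190) ≈ -5908.7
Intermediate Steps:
Function('U')(A) = Mul(8, Pow(Add(-8, A), -1))
S = Rational(1212559356802, 40886245005) (S = Add(Mul(852362, Pow(28263, -1)), Mul(-725236, Rational(1, 1446635))) = Add(Mul(852362, Rational(1, 28263)), Rational(-725236, 1446635)) = Add(Rational(852362, 28263), Rational(-725236, 1446635)) = Rational(1212559356802, 40886245005) ≈ 29.657)
Add(Mul(Add(-1700693, 443270), Pow(Add(-342299, -2416020), -1)), Mul(-1, Mul(S, Pow(Function('U')(1602), -1)))) = Add(Mul(Add(-1700693, 443270), Pow(Add(-342299, -2416020), -1)), Mul(-1, Mul(Rational(1212559356802, 40886245005), Pow(Mul(8, Pow(Add(-8, 1602), -1)), -1)))) = Add(Mul(-1257423, Pow(-2758319, -1)), Mul(-1, Mul(Rational(1212559356802, 40886245005), Pow(Mul(8, Pow(1594, -1)), -1)))) = Add(Mul(-1257423, Rational(-1, 2758319)), Mul(-1, Mul(Rational(1212559356802, 40886245005), Pow(Mul(8, Rational(1, 1594)), -1)))) = Add(Rational(1257423, 2758319), Mul(-1, Mul(Rational(1212559356802, 40886245005), Pow(Rational(4, 797), -1)))) = Add(Rational(1257423, 2758319), Mul(-1, Mul(Rational(1212559356802, 40886245005), Rational(797, 4)))) = Add(Rational(1257423, 2758319), Mul(-1, Rational(483204903685597, 81772490010))) = Add(Rational(1257423, 2758319), Rational(-483204903685597, 81772490010)) = Rational(-1332730444119446387213, 225554612871893190)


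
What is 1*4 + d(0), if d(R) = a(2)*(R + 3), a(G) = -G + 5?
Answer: 13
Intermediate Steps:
a(G) = 5 - G
d(R) = 9 + 3*R (d(R) = (5 - 1*2)*(R + 3) = (5 - 2)*(3 + R) = 3*(3 + R) = 9 + 3*R)
1*4 + d(0) = 1*4 + (9 + 3*0) = 4 + (9 + 0) = 4 + 9 = 13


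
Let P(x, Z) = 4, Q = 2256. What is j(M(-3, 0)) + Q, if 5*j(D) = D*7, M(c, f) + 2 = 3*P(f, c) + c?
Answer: 11329/5 ≈ 2265.8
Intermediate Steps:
M(c, f) = 10 + c (M(c, f) = -2 + (3*4 + c) = -2 + (12 + c) = 10 + c)
j(D) = 7*D/5 (j(D) = (D*7)/5 = (7*D)/5 = 7*D/5)
j(M(-3, 0)) + Q = 7*(10 - 3)/5 + 2256 = (7/5)*7 + 2256 = 49/5 + 2256 = 11329/5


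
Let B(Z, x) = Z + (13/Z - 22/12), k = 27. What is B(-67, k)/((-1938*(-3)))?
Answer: -27749/2337228 ≈ -0.011873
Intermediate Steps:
B(Z, x) = -11/6 + Z + 13/Z (B(Z, x) = Z + (13/Z - 22*1/12) = Z + (13/Z - 11/6) = Z + (-11/6 + 13/Z) = -11/6 + Z + 13/Z)
B(-67, k)/((-1938*(-3))) = (-11/6 - 67 + 13/(-67))/((-1938*(-3))) = (-11/6 - 67 + 13*(-1/67))/5814 = (-11/6 - 67 - 13/67)*(1/5814) = -27749/402*1/5814 = -27749/2337228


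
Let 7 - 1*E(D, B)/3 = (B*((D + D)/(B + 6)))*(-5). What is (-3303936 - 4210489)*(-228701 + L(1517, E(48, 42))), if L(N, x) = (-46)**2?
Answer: 1702655988625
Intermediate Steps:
E(D, B) = 21 + 30*B*D/(6 + B) (E(D, B) = 21 - 3*B*((D + D)/(B + 6))*(-5) = 21 - 3*B*((2*D)/(6 + B))*(-5) = 21 - 3*B*(2*D/(6 + B))*(-5) = 21 - 3*2*B*D/(6 + B)*(-5) = 21 - (-30)*B*D/(6 + B) = 21 + 30*B*D/(6 + B))
L(N, x) = 2116
(-3303936 - 4210489)*(-228701 + L(1517, E(48, 42))) = (-3303936 - 4210489)*(-228701 + 2116) = -7514425*(-226585) = 1702655988625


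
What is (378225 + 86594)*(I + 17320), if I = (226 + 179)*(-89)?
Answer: -8703735775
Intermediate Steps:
I = -36045 (I = 405*(-89) = -36045)
(378225 + 86594)*(I + 17320) = (378225 + 86594)*(-36045 + 17320) = 464819*(-18725) = -8703735775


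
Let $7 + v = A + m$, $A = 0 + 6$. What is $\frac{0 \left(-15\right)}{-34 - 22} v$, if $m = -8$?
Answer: $0$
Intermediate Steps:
$A = 6$
$v = -9$ ($v = -7 + \left(6 - 8\right) = -7 - 2 = -9$)
$\frac{0 \left(-15\right)}{-34 - 22} v = \frac{0 \left(-15\right)}{-34 - 22} \left(-9\right) = \frac{1}{-56} \cdot 0 \left(-9\right) = \left(- \frac{1}{56}\right) 0 \left(-9\right) = 0 \left(-9\right) = 0$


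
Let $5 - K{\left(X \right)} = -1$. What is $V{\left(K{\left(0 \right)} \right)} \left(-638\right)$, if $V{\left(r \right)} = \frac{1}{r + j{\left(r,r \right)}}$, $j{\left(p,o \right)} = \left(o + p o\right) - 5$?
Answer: $- \frac{638}{43} \approx -14.837$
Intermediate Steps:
$K{\left(X \right)} = 6$ ($K{\left(X \right)} = 5 - -1 = 5 + 1 = 6$)
$j{\left(p,o \right)} = -5 + o + o p$ ($j{\left(p,o \right)} = \left(o + o p\right) - 5 = -5 + o + o p$)
$V{\left(r \right)} = \frac{1}{-5 + r^{2} + 2 r}$ ($V{\left(r \right)} = \frac{1}{r + \left(-5 + r + r r\right)} = \frac{1}{r + \left(-5 + r + r^{2}\right)} = \frac{1}{-5 + r^{2} + 2 r}$)
$V{\left(K{\left(0 \right)} \right)} \left(-638\right) = \frac{1}{-5 + 6^{2} + 2 \cdot 6} \left(-638\right) = \frac{1}{-5 + 36 + 12} \left(-638\right) = \frac{1}{43} \left(-638\right) = - \frac{638}{43}$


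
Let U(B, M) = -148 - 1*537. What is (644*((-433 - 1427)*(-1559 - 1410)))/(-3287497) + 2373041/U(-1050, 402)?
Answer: -10237490235977/2251935445 ≈ -4546.1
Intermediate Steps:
U(B, M) = -685 (U(B, M) = -148 - 537 = -685)
(644*((-433 - 1427)*(-1559 - 1410)))/(-3287497) + 2373041/U(-1050, 402) = (644*((-433 - 1427)*(-1559 - 1410)))/(-3287497) + 2373041/(-685) = (644*(-1860*(-2969)))*(-1/3287497) + 2373041*(-1/685) = (644*5522340)*(-1/3287497) - 2373041/685 = 3556386960*(-1/3287497) - 2373041/685 = -3556386960/3287497 - 2373041/685 = -10237490235977/2251935445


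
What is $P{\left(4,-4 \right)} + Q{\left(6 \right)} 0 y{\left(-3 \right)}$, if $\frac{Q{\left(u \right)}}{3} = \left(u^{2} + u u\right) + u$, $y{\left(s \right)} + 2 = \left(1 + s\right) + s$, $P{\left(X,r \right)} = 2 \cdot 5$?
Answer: $10$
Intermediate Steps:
$P{\left(X,r \right)} = 10$
$y{\left(s \right)} = -1 + 2 s$ ($y{\left(s \right)} = -2 + \left(\left(1 + s\right) + s\right) = -2 + \left(1 + 2 s\right) = -1 + 2 s$)
$Q{\left(u \right)} = 3 u + 6 u^{2}$ ($Q{\left(u \right)} = 3 \left(\left(u^{2} + u u\right) + u\right) = 3 \left(\left(u^{2} + u^{2}\right) + u\right) = 3 \left(2 u^{2} + u\right) = 3 \left(u + 2 u^{2}\right) = 3 u + 6 u^{2}$)
$P{\left(4,-4 \right)} + Q{\left(6 \right)} 0 y{\left(-3 \right)} = 10 + 3 \cdot 6 \left(1 + 2 \cdot 6\right) 0 \left(-1 + 2 \left(-3\right)\right) = 10 + 3 \cdot 6 \left(1 + 12\right) 0 \left(-1 - 6\right) = 10 + 3 \cdot 6 \cdot 13 \cdot 0 \left(-7\right) = 10 + 234 \cdot 0 = 10 + 0 = 10$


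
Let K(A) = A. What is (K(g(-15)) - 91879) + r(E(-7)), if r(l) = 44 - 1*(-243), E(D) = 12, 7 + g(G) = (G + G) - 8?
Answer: -91637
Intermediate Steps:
g(G) = -15 + 2*G (g(G) = -7 + ((G + G) - 8) = -7 + (2*G - 8) = -7 + (-8 + 2*G) = -15 + 2*G)
r(l) = 287 (r(l) = 44 + 243 = 287)
(K(g(-15)) - 91879) + r(E(-7)) = ((-15 + 2*(-15)) - 91879) + 287 = ((-15 - 30) - 91879) + 287 = (-45 - 91879) + 287 = -91924 + 287 = -91637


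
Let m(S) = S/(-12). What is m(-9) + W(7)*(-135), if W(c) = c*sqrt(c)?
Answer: 3/4 - 945*sqrt(7) ≈ -2499.5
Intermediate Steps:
m(S) = -S/12 (m(S) = S*(-1/12) = -S/12)
W(c) = c**(3/2)
m(-9) + W(7)*(-135) = -1/12*(-9) + 7**(3/2)*(-135) = 3/4 + (7*sqrt(7))*(-135) = 3/4 - 945*sqrt(7)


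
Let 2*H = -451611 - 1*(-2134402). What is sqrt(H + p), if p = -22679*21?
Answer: sqrt(1460546)/2 ≈ 604.27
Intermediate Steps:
H = 1682791/2 (H = (-451611 - 1*(-2134402))/2 = (-451611 + 2134402)/2 = (1/2)*1682791 = 1682791/2 ≈ 8.4140e+5)
p = -476259
sqrt(H + p) = sqrt(1682791/2 - 476259) = sqrt(730273/2) = sqrt(1460546)/2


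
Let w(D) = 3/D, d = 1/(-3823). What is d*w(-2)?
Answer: 3/7646 ≈ 0.00039236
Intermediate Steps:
d = -1/3823 ≈ -0.00026157
d*w(-2) = -3/(3823*(-2)) = -3*(-1)/(3823*2) = -1/3823*(-3/2) = 3/7646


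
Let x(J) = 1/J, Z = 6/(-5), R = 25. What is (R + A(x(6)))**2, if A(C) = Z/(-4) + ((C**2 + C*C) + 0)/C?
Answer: 591361/900 ≈ 657.07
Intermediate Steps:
Z = -6/5 (Z = 6*(-1/5) = -6/5 ≈ -1.2000)
A(C) = 3/10 + 2*C (A(C) = -6/5/(-4) + ((C**2 + C*C) + 0)/C = -6/5*(-1/4) + ((C**2 + C**2) + 0)/C = 3/10 + (2*C**2 + 0)/C = 3/10 + (2*C**2)/C = 3/10 + 2*C)
(R + A(x(6)))**2 = (25 + (3/10 + 2/6))**2 = (25 + (3/10 + 2*(1/6)))**2 = (25 + (3/10 + 1/3))**2 = (25 + 19/30)**2 = (769/30)**2 = 591361/900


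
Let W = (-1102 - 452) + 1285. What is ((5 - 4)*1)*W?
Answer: -269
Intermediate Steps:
W = -269 (W = -1554 + 1285 = -269)
((5 - 4)*1)*W = ((5 - 4)*1)*(-269) = (1*1)*(-269) = 1*(-269) = -269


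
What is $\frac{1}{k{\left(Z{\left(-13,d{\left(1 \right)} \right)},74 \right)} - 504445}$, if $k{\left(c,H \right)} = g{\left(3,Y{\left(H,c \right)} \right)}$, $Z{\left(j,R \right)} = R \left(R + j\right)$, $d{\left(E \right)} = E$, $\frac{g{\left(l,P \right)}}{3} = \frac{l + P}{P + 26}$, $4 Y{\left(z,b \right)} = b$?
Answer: $- \frac{1}{504445} \approx -1.9824 \cdot 10^{-6}$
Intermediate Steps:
$Y{\left(z,b \right)} = \frac{b}{4}$
$g{\left(l,P \right)} = \frac{3 \left(P + l\right)}{26 + P}$ ($g{\left(l,P \right)} = 3 \frac{l + P}{P + 26} = 3 \frac{P + l}{26 + P} = \frac{3 \left(P + l\right)}{26 + P}$)
$k{\left(c,H \right)} = \frac{3 \left(3 + \frac{c}{4}\right)}{26 + \frac{c}{4}}$ ($k{\left(c,H \right)} = \frac{3 \left(\frac{c}{4} + 3\right)}{26 + \frac{c}{4}} = \frac{3 \left(3 + \frac{c}{4}\right)}{26 + \frac{c}{4}}$)
$\frac{1}{k{\left(Z{\left(-13,d{\left(1 \right)} \right)},74 \right)} - 504445} = \frac{1}{\frac{3 \left(12 + 1 \left(1 - 13\right)\right)}{104 + 1 \left(1 - 13\right)} - 504445} = \frac{1}{\frac{3 \left(12 + 1 \left(-12\right)\right)}{104 + 1 \left(-12\right)} - 504445} = \frac{1}{\frac{3 \left(12 - 12\right)}{104 - 12} - 504445} = \frac{1}{3 \cdot \frac{1}{92} \cdot 0 - 504445} = \frac{1}{0 - 504445} = \frac{1}{-504445} = - \frac{1}{504445}$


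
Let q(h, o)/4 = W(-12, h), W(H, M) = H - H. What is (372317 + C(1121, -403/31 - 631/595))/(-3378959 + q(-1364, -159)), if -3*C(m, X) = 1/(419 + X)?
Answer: -269117056394/2442369007503 ≈ -0.11019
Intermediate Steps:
C(m, X) = -1/(3*(419 + X))
W(H, M) = 0
q(h, o) = 0 (q(h, o) = 4*0 = 0)
(372317 + C(1121, -403/31 - 631/595))/(-3378959 + q(-1364, -159)) = (372317 - 1/(1257 + 3*(-403/31 - 631/595)))/(-3378959 + 0) = (372317 - 1/(1257 + 3*(-403*1/31 - 631*1/595)))/(-3378959) = (372317 - 1/(1257 + 3*(-13 - 631/595)))*(-1/3378959) = (372317 - 1/(1257 + 3*(-8366/595)))*(-1/3378959) = (372317 - 1/(1257 - 25098/595))*(-1/3378959) = (372317 - 1/722817/595)*(-1/3378959) = (372317 - 1*595/722817)*(-1/3378959) = (372317 - 595/722817)*(-1/3378959) = (269117056394/722817)*(-1/3378959) = -269117056394/2442369007503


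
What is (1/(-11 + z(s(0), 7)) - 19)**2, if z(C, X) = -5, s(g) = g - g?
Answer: 93025/256 ≈ 363.38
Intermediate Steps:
s(g) = 0
(1/(-11 + z(s(0), 7)) - 19)**2 = (1/(-11 - 5) - 19)**2 = (1/(-16) - 19)**2 = (-1/16 - 19)**2 = (-305/16)**2 = 93025/256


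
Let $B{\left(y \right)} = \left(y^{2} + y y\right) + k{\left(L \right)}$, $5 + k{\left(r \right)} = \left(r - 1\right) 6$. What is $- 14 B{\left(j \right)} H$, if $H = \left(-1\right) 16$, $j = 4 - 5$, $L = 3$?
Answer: $2016$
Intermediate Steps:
$j = -1$ ($j = 4 - 5 = -1$)
$H = -16$
$k{\left(r \right)} = -11 + 6 r$ ($k{\left(r \right)} = -5 + \left(r - 1\right) 6 = -5 + \left(-1 + r\right) 6 = -5 + \left(-6 + 6 r\right) = -11 + 6 r$)
$B{\left(y \right)} = 7 + 2 y^{2}$ ($B{\left(y \right)} = \left(y^{2} + y y\right) + \left(-11 + 6 \cdot 3\right) = \left(y^{2} + y^{2}\right) + \left(-11 + 18\right) = 2 y^{2} + 7 = 7 + 2 y^{2}$)
$- 14 B{\left(j \right)} H = - 14 \left(7 + 2 \left(-1\right)^{2}\right) \left(-16\right) = - 14 \left(7 + 2 \cdot 1\right) \left(-16\right) = - 14 \left(7 + 2\right) \left(-16\right) = \left(-14\right) 9 \left(-16\right) = \left(-126\right) \left(-16\right) = 2016$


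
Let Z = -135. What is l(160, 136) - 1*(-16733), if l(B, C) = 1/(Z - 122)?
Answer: 4300380/257 ≈ 16733.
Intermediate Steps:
l(B, C) = -1/257 (l(B, C) = 1/(-135 - 122) = 1/(-257) = -1/257)
l(160, 136) - 1*(-16733) = -1/257 - 1*(-16733) = -1/257 + 16733 = 4300380/257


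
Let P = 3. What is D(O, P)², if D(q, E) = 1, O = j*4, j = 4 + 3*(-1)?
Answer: 1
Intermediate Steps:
j = 1 (j = 4 - 3 = 1)
O = 4 (O = 1*4 = 4)
D(O, P)² = 1² = 1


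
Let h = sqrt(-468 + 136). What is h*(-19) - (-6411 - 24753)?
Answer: 31164 - 38*I*sqrt(83) ≈ 31164.0 - 346.2*I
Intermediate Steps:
h = 2*I*sqrt(83) (h = sqrt(-332) = 2*I*sqrt(83) ≈ 18.221*I)
h*(-19) - (-6411 - 24753) = (2*I*sqrt(83))*(-19) - (-6411 - 24753) = -38*I*sqrt(83) - 1*(-31164) = -38*I*sqrt(83) + 31164 = 31164 - 38*I*sqrt(83)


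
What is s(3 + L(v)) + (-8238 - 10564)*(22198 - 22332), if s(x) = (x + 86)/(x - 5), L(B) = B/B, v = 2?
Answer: 2519378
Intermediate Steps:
L(B) = 1
s(x) = (86 + x)/(-5 + x)
s(3 + L(v)) + (-8238 - 10564)*(22198 - 22332) = (86 + (3 + 1))/(-5 + (3 + 1)) + (-8238 - 10564)*(22198 - 22332) = (86 + 4)/(-5 + 4) - 18802*(-134) = 90/(-1) + 2519468 = -1*90 + 2519468 = -90 + 2519468 = 2519378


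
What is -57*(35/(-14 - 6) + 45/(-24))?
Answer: 1653/8 ≈ 206.63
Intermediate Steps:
-57*(35/(-14 - 6) + 45/(-24)) = -57*(35/(-20) + 45*(-1/24)) = -57*(35*(-1/20) - 15/8) = -57*(-7/4 - 15/8) = -57*(-29/8) = 1653/8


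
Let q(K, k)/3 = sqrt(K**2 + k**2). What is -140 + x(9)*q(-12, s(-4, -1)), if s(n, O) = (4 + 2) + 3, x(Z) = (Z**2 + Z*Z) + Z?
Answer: 7555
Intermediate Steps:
x(Z) = Z + 2*Z**2 (x(Z) = (Z**2 + Z**2) + Z = 2*Z**2 + Z = Z + 2*Z**2)
s(n, O) = 9 (s(n, O) = 6 + 3 = 9)
q(K, k) = 3*sqrt(K**2 + k**2)
-140 + x(9)*q(-12, s(-4, -1)) = -140 + (9*(1 + 2*9))*(3*sqrt((-12)**2 + 9**2)) = -140 + (9*(1 + 18))*(3*sqrt(144 + 81)) = -140 + (9*19)*(3*sqrt(225)) = -140 + 171*(3*15) = -140 + 171*45 = -140 + 7695 = 7555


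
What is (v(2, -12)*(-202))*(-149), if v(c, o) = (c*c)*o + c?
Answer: -1384508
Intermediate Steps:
v(c, o) = c + o*c**2 (v(c, o) = c**2*o + c = o*c**2 + c = c + o*c**2)
(v(2, -12)*(-202))*(-149) = ((2*(1 + 2*(-12)))*(-202))*(-149) = ((2*(1 - 24))*(-202))*(-149) = ((2*(-23))*(-202))*(-149) = -46*(-202)*(-149) = 9292*(-149) = -1384508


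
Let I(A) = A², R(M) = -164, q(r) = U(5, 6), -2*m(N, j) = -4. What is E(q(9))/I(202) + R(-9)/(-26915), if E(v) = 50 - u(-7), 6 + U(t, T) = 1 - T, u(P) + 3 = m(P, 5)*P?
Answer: 8495161/1098239660 ≈ 0.0077353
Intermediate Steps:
m(N, j) = 2 (m(N, j) = -½*(-4) = 2)
u(P) = -3 + 2*P
U(t, T) = -5 - T (U(t, T) = -6 + (1 - T) = -5 - T)
q(r) = -11 (q(r) = -5 - 1*6 = -5 - 6 = -11)
E(v) = 67 (E(v) = 50 - (-3 + 2*(-7)) = 50 - (-3 - 14) = 50 - 1*(-17) = 50 + 17 = 67)
E(q(9))/I(202) + R(-9)/(-26915) = 67/(202²) - 164/(-26915) = 67/40804 - 164*(-1/26915) = 67*(1/40804) + 164/26915 = 67/40804 + 164/26915 = 8495161/1098239660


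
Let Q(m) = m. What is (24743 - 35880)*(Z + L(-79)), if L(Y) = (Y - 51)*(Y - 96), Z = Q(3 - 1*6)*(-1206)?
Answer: -293660416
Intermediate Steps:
Z = 3618 (Z = (3 - 1*6)*(-1206) = (3 - 6)*(-1206) = -3*(-1206) = 3618)
L(Y) = (-96 + Y)*(-51 + Y) (L(Y) = (-51 + Y)*(-96 + Y) = (-96 + Y)*(-51 + Y))
(24743 - 35880)*(Z + L(-79)) = (24743 - 35880)*(3618 + (4896 + (-79)² - 147*(-79))) = -11137*(3618 + (4896 + 6241 + 11613)) = -11137*(3618 + 22750) = -11137*26368 = -293660416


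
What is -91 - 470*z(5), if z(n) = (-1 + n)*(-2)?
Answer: 3669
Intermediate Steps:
z(n) = 2 - 2*n
-91 - 470*z(5) = -91 - 470*(2 - 2*5) = -91 - 470*(2 - 10) = -91 - 470*(-8) = -91 + 3760 = 3669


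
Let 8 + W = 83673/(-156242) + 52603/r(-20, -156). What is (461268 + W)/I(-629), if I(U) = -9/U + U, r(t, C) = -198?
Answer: -2242583960402105/3059809579728 ≈ -732.92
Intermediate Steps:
W = -2120713127/7733979 (W = -8 + (83673/(-156242) + 52603/(-198)) = -8 + (83673*(-1/156242) + 52603*(-1/198)) = -8 + (-83673/156242 - 52603/198) = -8 - 2058841295/7733979 = -2120713127/7733979 ≈ -274.21)
I(U) = U - 9/U (I(U) = -9/U + U = U - 9/U)
(461268 + W)/I(-629) = (461268 - 2120713127/7733979)/(-629 - 9/(-629)) = 3565316312245/(7733979*(-629 - 9*(-1/629))) = 3565316312245/(7733979*(-629 + 9/629)) = 3565316312245/(7733979*(-395632/629)) = (3565316312245/7733979)*(-629/395632) = -2242583960402105/3059809579728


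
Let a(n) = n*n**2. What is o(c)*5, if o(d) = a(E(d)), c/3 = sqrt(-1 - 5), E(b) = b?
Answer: -810*I*sqrt(6) ≈ -1984.1*I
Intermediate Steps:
a(n) = n**3
c = 3*I*sqrt(6) (c = 3*sqrt(-1 - 5) = 3*sqrt(-6) = 3*(I*sqrt(6)) = 3*I*sqrt(6) ≈ 7.3485*I)
o(d) = d**3
o(c)*5 = (3*I*sqrt(6))**3*5 = -162*I*sqrt(6)*5 = -810*I*sqrt(6)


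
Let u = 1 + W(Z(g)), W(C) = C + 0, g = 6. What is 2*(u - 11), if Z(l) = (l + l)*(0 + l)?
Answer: 124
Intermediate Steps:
Z(l) = 2*l**2 (Z(l) = (2*l)*l = 2*l**2)
W(C) = C
u = 73 (u = 1 + 2*6**2 = 1 + 2*36 = 1 + 72 = 73)
2*(u - 11) = 2*(73 - 11) = 2*62 = 124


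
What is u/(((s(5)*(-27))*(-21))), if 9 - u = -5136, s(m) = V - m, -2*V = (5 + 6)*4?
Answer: -245/729 ≈ -0.33608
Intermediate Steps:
V = -22 (V = -(5 + 6)*4/2 = -11*4/2 = -1/2*44 = -22)
s(m) = -22 - m
u = 5145 (u = 9 - 1*(-5136) = 9 + 5136 = 5145)
u/(((s(5)*(-27))*(-21))) = 5145/((((-22 - 1*5)*(-27))*(-21))) = 5145/((((-22 - 5)*(-27))*(-21))) = 5145/((-27*(-27)*(-21))) = 5145/((729*(-21))) = 5145/(-15309) = 5145*(-1/15309) = -245/729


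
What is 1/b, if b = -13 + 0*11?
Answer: -1/13 ≈ -0.076923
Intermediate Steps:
b = -13 (b = -13 + 0 = -13)
1/b = 1/(-13) = -1/13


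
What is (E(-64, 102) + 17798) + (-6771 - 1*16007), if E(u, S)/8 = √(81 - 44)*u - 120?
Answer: -5940 - 512*√37 ≈ -9054.4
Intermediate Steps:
E(u, S) = -960 + 8*u*√37 (E(u, S) = 8*(√(81 - 44)*u - 120) = 8*(√37*u - 120) = 8*(u*√37 - 120) = 8*(-120 + u*√37) = -960 + 8*u*√37)
(E(-64, 102) + 17798) + (-6771 - 1*16007) = ((-960 + 8*(-64)*√37) + 17798) + (-6771 - 1*16007) = ((-960 - 512*√37) + 17798) + (-6771 - 16007) = (16838 - 512*√37) - 22778 = -5940 - 512*√37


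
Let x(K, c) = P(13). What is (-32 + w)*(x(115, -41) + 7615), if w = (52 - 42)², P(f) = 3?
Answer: 518024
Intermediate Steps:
x(K, c) = 3
w = 100 (w = 10² = 100)
(-32 + w)*(x(115, -41) + 7615) = (-32 + 100)*(3 + 7615) = 68*7618 = 518024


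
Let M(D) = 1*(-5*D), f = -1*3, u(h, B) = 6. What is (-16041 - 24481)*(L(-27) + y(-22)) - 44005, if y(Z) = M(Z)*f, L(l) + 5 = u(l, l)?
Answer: 13287733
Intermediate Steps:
f = -3
M(D) = -5*D
L(l) = 1 (L(l) = -5 + 6 = 1)
y(Z) = 15*Z (y(Z) = -5*Z*(-3) = 15*Z)
(-16041 - 24481)*(L(-27) + y(-22)) - 44005 = (-16041 - 24481)*(1 + 15*(-22)) - 44005 = -40522*(1 - 330) - 44005 = -40522*(-329) - 44005 = 13331738 - 44005 = 13287733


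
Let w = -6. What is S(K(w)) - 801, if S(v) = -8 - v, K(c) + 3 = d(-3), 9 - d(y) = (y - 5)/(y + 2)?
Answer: -807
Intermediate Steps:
d(y) = 9 - (-5 + y)/(2 + y) (d(y) = 9 - (y - 5)/(y + 2) = 9 - (-5 + y)/(2 + y))
K(c) = -2 (K(c) = -3 + (23 + 8*(-3))/(2 - 3) = -3 + (23 - 24)/(-1) = -3 - 1*(-1) = -3 + 1 = -2)
S(K(w)) - 801 = (-8 - 1*(-2)) - 801 = (-8 + 2) - 801 = -6 - 801 = -807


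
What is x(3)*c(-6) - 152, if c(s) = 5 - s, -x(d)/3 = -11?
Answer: 211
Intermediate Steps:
x(d) = 33 (x(d) = -3*(-11) = 33)
x(3)*c(-6) - 152 = 33*(5 - 1*(-6)) - 152 = 33*(5 + 6) - 152 = 33*11 - 152 = 363 - 152 = 211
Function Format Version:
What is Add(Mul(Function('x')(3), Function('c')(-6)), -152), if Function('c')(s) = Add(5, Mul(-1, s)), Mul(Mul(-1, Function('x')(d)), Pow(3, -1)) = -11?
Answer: 211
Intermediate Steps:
Function('x')(d) = 33 (Function('x')(d) = Mul(-3, -11) = 33)
Add(Mul(Function('x')(3), Function('c')(-6)), -152) = Add(Mul(33, Add(5, Mul(-1, -6))), -152) = Add(Mul(33, Add(5, 6)), -152) = Add(Mul(33, 11), -152) = Add(363, -152) = 211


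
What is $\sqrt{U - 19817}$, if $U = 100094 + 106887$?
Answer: $6 \sqrt{5199} \approx 432.62$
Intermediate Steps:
$U = 206981$
$\sqrt{U - 19817} = \sqrt{206981 - 19817} = \sqrt{187164} = 6 \sqrt{5199}$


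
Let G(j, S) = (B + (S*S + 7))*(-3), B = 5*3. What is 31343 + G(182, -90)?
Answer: 6977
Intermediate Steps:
B = 15
G(j, S) = -66 - 3*S² (G(j, S) = (15 + (S*S + 7))*(-3) = (15 + (S² + 7))*(-3) = (15 + (7 + S²))*(-3) = (22 + S²)*(-3) = -66 - 3*S²)
31343 + G(182, -90) = 31343 + (-66 - 3*(-90)²) = 31343 + (-66 - 3*8100) = 31343 + (-66 - 24300) = 31343 - 24366 = 6977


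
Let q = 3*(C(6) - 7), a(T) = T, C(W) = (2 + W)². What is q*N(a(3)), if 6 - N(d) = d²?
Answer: -513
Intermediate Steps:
N(d) = 6 - d²
q = 171 (q = 3*((2 + 6)² - 7) = 3*(8² - 7) = 3*(64 - 7) = 3*57 = 171)
q*N(a(3)) = 171*(6 - 1*3²) = 171*(6 - 1*9) = 171*(6 - 9) = 171*(-3) = -513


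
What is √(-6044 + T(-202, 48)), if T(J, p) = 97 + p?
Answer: I*√5899 ≈ 76.805*I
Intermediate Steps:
√(-6044 + T(-202, 48)) = √(-6044 + (97 + 48)) = √(-6044 + 145) = √(-5899) = I*√5899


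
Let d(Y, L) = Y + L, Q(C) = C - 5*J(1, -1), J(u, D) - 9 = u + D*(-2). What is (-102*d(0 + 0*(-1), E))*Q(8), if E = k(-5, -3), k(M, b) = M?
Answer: -26520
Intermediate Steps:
J(u, D) = 9 + u - 2*D (J(u, D) = 9 + (u + D*(-2)) = 9 + (u - 2*D) = 9 + u - 2*D)
E = -5
Q(C) = -60 + C (Q(C) = C - 5*(9 + 1 - 2*(-1)) = C - 5*(9 + 1 + 2) = C - 5*12 = C - 60 = -60 + C)
d(Y, L) = L + Y
(-102*d(0 + 0*(-1), E))*Q(8) = (-102*(-5 + (0 + 0*(-1))))*(-60 + 8) = -102*(-5 + (0 + 0))*(-52) = -102*(-5 + 0)*(-52) = -102*(-5)*(-52) = 510*(-52) = -26520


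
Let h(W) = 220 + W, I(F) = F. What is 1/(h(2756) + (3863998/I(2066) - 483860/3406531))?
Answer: 3518946523/17053299510537 ≈ 0.00020635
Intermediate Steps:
1/(h(2756) + (3863998/I(2066) - 483860/3406531)) = 1/((220 + 2756) + (3863998/2066 - 483860/3406531)) = 1/(2976 + (3863998*(1/2066) - 483860*1/3406531)) = 1/(2976 + (1931999/1033 - 483860/3406531)) = 1/(2976 + 6580914658089/3518946523) = 1/(17053299510537/3518946523) = 3518946523/17053299510537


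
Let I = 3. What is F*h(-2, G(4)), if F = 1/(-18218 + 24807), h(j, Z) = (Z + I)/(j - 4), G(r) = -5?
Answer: 1/19767 ≈ 5.0589e-5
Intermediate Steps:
h(j, Z) = (3 + Z)/(-4 + j) (h(j, Z) = (Z + 3)/(j - 4) = (3 + Z)/(-4 + j))
F = 1/6589 ≈ 0.00015177
F*h(-2, G(4)) = ((3 - 5)/(-4 - 2))/6589 = (-2/(-6))/6589 = (-⅙*(-2))/6589 = (1/6589)*(⅓) = 1/19767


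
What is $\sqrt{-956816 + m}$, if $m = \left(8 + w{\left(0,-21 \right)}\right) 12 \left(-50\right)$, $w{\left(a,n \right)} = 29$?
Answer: $2 i \sqrt{244754} \approx 989.45 i$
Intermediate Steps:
$m = -22200$ ($m = \left(8 + 29\right) 12 \left(-50\right) = 37 \left(-600\right) = -22200$)
$\sqrt{-956816 + m} = \sqrt{-956816 - 22200} = \sqrt{-979016} = 2 i \sqrt{244754}$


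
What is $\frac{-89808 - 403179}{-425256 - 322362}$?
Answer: $\frac{164329}{249206} \approx 0.65941$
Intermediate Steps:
$\frac{-89808 - 403179}{-425256 - 322362} = - \frac{492987}{-747618} = \left(-492987\right) \left(- \frac{1}{747618}\right) = \frac{164329}{249206}$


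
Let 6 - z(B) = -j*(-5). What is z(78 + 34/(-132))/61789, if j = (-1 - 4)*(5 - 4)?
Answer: 31/61789 ≈ 0.00050171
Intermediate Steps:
j = -5 (j = -5*1 = -5)
z(B) = 31 (z(B) = 6 - (-1*(-5))*(-5) = 6 - 5*(-5) = 6 - 1*(-25) = 6 + 25 = 31)
z(78 + 34/(-132))/61789 = 31/61789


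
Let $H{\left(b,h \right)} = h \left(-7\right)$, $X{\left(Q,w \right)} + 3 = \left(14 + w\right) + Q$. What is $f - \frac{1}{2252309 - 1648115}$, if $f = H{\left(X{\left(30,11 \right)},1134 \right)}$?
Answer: $- \frac{4796091973}{604194} \approx -7938.0$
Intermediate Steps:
$X{\left(Q,w \right)} = 11 + Q + w$ ($X{\left(Q,w \right)} = -3 + \left(\left(14 + w\right) + Q\right) = -3 + \left(14 + Q + w\right) = 11 + Q + w$)
$H{\left(b,h \right)} = - 7 h$
$f = -7938$ ($f = \left(-7\right) 1134 = -7938$)
$f - \frac{1}{2252309 - 1648115} = -7938 - \frac{1}{2252309 - 1648115} = -7938 - \frac{1}{604194} = - \frac{4796091973}{604194}$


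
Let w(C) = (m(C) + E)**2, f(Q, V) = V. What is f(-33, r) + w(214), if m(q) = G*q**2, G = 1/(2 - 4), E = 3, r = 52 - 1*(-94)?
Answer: 524181171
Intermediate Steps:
r = 146 (r = 52 + 94 = 146)
G = -1/2 (G = 1/(-2) = -1/2 ≈ -0.50000)
m(q) = -q**2/2
w(C) = (3 - C**2/2)**2 (w(C) = (-C**2/2 + 3)**2 = (3 - C**2/2)**2)
f(-33, r) + w(214) = 146 + (-6 + 214**2)**2/4 = 146 + (-6 + 45796)**2/4 = 146 + (1/4)*45790**2 = 146 + (1/4)*2096724100 = 146 + 524181025 = 524181171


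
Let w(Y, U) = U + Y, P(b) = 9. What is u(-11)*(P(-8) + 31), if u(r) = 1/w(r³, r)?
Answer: -20/671 ≈ -0.029806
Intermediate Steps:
u(r) = 1/(r + r³)
u(-11)*(P(-8) + 31) = (9 + 31)/(-11 + (-11)³) = 40/(-11 - 1331) = 40/(-1342) = -1/1342*40 = -20/671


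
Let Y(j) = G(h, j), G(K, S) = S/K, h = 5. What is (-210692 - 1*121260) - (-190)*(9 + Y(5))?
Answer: -330052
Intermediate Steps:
Y(j) = j/5
(-210692 - 1*121260) - (-190)*(9 + Y(5)) = (-210692 - 1*121260) - (-190)*(9 + (⅕)*5) = (-210692 - 121260) - (-190)*(9 + 1) = -331952 - (-190)*10 = -331952 - 1*(-1900) = -331952 + 1900 = -330052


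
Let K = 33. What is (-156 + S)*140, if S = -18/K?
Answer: -241080/11 ≈ -21916.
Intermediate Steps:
S = -6/11 (S = -18/33 = -18*1/33 = -6/11 ≈ -0.54545)
(-156 + S)*140 = (-156 - 6/11)*140 = -1722/11*140 = -241080/11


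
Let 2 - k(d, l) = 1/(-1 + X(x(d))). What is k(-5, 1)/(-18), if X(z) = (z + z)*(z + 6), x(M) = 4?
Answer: -157/1422 ≈ -0.11041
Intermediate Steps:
X(z) = 2*z*(6 + z) (X(z) = (2*z)*(6 + z) = 2*z*(6 + z))
k(d, l) = 157/79 (k(d, l) = 2 - 1/(-1 + 2*4*(6 + 4)) = 2 - 1/(-1 + 2*4*10) = 2 - 1/(-1 + 80) = 2 - 1/79 = 157/79)
k(-5, 1)/(-18) = (157/79)/(-18) = -1/18*157/79 = -157/1422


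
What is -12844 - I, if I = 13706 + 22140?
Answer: -48690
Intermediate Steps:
I = 35846
-12844 - I = -12844 - 1*35846 = -12844 - 35846 = -48690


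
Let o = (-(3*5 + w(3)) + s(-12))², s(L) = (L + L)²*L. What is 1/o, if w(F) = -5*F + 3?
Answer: 1/47817225 ≈ 2.0913e-8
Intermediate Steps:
w(F) = 3 - 5*F
s(L) = 4*L³ (s(L) = (2*L)²*L = (4*L²)*L = 4*L³)
o = 47817225 (o = (-(3*5 + (3 - 5*3)) + 4*(-12)³)² = (-(15 + (3 - 15)) + 4*(-1728))² = (-(15 - 12) - 6912)² = (-1*3 - 6912)² = (-3 - 6912)² = (-6915)² = 47817225)
1/o = 1/47817225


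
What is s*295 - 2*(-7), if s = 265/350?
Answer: 3323/14 ≈ 237.36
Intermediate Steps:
s = 53/70 (s = 265*(1/350) = 53/70 ≈ 0.75714)
s*295 - 2*(-7) = (53/70)*295 - 2*(-7) = 3127/14 + 14 = 3323/14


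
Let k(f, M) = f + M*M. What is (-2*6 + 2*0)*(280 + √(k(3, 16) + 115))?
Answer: -3360 - 12*√374 ≈ -3592.1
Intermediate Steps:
k(f, M) = f + M²
(-2*6 + 2*0)*(280 + √(k(3, 16) + 115)) = (-2*6 + 2*0)*(280 + √((3 + 16²) + 115)) = (-12 + 0)*(280 + √((3 + 256) + 115)) = -12*(280 + √(259 + 115)) = -12*(280 + √374) = -3360 - 12*√374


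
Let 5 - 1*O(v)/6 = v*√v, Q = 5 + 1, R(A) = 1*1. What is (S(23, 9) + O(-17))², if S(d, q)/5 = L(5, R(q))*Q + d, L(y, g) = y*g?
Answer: -89843 + 60180*I*√17 ≈ -89843.0 + 2.4813e+5*I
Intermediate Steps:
R(A) = 1
L(y, g) = g*y
Q = 6
S(d, q) = 150 + 5*d (S(d, q) = 5*((1*5)*6 + d) = 5*(5*6 + d) = 5*(30 + d) = 150 + 5*d)
O(v) = 30 - 6*v^(3/2) (O(v) = 30 - 6*v*√v = 30 - 6*v^(3/2))
(S(23, 9) + O(-17))² = ((150 + 5*23) + (30 - (-102)*I*√17))² = ((150 + 115) + (30 - (-102)*I*√17))² = (265 + (30 + 102*I*√17))² = (295 + 102*I*√17)²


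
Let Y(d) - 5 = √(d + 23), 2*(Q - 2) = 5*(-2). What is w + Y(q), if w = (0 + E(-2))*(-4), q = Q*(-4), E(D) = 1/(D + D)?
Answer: 6 + √35 ≈ 11.916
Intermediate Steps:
Q = -3 (Q = 2 + (5*(-2))/2 = 2 + (½)*(-10) = 2 - 5 = -3)
E(D) = 1/(2*D)
q = 12 (q = -3*(-4) = 12)
Y(d) = 5 + √(23 + d) (Y(d) = 5 + √(d + 23) = 5 + √(23 + d))
w = 1 (w = (0 + (½)/(-2))*(-4) = (0 + (½)*(-½))*(-4) = (0 - ¼)*(-4) = -¼*(-4) = 1)
w + Y(q) = 1 + (5 + √(23 + 12)) = 1 + (5 + √35) = 6 + √35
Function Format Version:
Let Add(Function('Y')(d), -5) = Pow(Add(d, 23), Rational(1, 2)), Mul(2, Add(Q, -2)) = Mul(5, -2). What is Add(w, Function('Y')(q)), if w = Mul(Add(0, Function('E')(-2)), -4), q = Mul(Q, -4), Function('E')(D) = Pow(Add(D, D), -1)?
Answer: Add(6, Pow(35, Rational(1, 2))) ≈ 11.916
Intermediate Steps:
Q = -3 (Q = Add(2, Mul(Rational(1, 2), Mul(5, -2))) = Add(2, Mul(Rational(1, 2), -10)) = Add(2, -5) = -3)
Function('E')(D) = Mul(Rational(1, 2), Pow(D, -1)) (Function('E')(D) = Pow(Mul(2, D), -1) = Mul(Rational(1, 2), Pow(D, -1)))
q = 12 (q = Mul(-3, -4) = 12)
Function('Y')(d) = Add(5, Pow(Add(23, d), Rational(1, 2))) (Function('Y')(d) = Add(5, Pow(Add(d, 23), Rational(1, 2))) = Add(5, Pow(Add(23, d), Rational(1, 2))))
w = 1 (w = Mul(Add(0, Mul(Rational(1, 2), Pow(-2, -1))), -4) = Mul(Add(0, Mul(Rational(1, 2), Rational(-1, 2))), -4) = Mul(Add(0, Rational(-1, 4)), -4) = Mul(Rational(-1, 4), -4) = 1)
Add(w, Function('Y')(q)) = Add(1, Add(5, Pow(Add(23, 12), Rational(1, 2)))) = Add(1, Add(5, Pow(35, Rational(1, 2)))) = Add(6, Pow(35, Rational(1, 2)))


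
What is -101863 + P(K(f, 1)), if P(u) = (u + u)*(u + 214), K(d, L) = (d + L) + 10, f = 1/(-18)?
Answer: -15704153/162 ≈ -96939.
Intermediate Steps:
f = -1/18 (f = 1*(-1/18) = -1/18 ≈ -0.055556)
K(d, L) = 10 + L + d (K(d, L) = (L + d) + 10 = 10 + L + d)
P(u) = 2*u*(214 + u) (P(u) = (2*u)*(214 + u) = 2*u*(214 + u))
-101863 + P(K(f, 1)) = -101863 + 2*(10 + 1 - 1/18)*(214 + (10 + 1 - 1/18)) = -101863 + 2*(197/18)*(214 + 197/18) = -101863 + 2*(197/18)*(4049/18) = -101863 + 797653/162 = -15704153/162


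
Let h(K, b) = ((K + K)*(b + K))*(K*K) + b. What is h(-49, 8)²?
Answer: 93068969495076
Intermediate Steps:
h(K, b) = b + 2*K³*(K + b) (h(K, b) = ((2*K)*(K + b))*K² + b = (2*K*(K + b))*K² + b = 2*K³*(K + b) + b = b + 2*K³*(K + b))
h(-49, 8)² = (8 + 2*(-49)⁴ + 2*8*(-49)³)² = (8 + 2*5764801 + 2*8*(-117649))² = (8 + 11529602 - 1882384)² = 9647226² = 93068969495076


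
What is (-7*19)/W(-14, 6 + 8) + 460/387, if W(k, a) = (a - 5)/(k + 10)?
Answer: 23336/387 ≈ 60.300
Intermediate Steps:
W(k, a) = (-5 + a)/(10 + k)
(-7*19)/W(-14, 6 + 8) + 460/387 = (-7*19)/(((-5 + (6 + 8))/(10 - 14))) + 460/387 = -133*(-4/(-5 + 14)) + 460*(1/387) = -133/((-¼*9)) + 460/387 = -133/(-9/4) + 460/387 = -133*(-4/9) + 460/387 = 532/9 + 460/387 = 23336/387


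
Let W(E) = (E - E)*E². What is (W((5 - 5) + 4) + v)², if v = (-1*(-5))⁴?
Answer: 390625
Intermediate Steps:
W(E) = 0 (W(E) = 0*E² = 0)
v = 625 (v = 5⁴ = 625)
(W((5 - 5) + 4) + v)² = (0 + 625)² = 625² = 390625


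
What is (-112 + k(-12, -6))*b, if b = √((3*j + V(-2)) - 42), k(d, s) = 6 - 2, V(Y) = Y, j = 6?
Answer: -108*I*√26 ≈ -550.69*I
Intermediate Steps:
k(d, s) = 4
b = I*√26 (b = √((3*6 - 2) - 42) = √((18 - 2) - 42) = √(16 - 42) = √(-26) = I*√26 ≈ 5.099*I)
(-112 + k(-12, -6))*b = (-112 + 4)*(I*√26) = -108*I*√26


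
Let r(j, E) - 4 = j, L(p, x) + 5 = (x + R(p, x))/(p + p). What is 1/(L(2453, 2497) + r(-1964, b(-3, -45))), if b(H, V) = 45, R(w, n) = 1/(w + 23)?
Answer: -12147256/23863175467 ≈ -0.00050904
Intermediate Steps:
R(w, n) = 1/(23 + w)
L(p, x) = -5 + (x + 1/(23 + p))/(2*p) (L(p, x) = -5 + (x + 1/(23 + p))/(p + p) = -5 + (x + 1/(23 + p))/((2*p)) = -5 + (x + 1/(23 + p))*(1/(2*p)) = -5 + (x + 1/(23 + p))/(2*p))
r(j, E) = 4 + j
1/(L(2453, 2497) + r(-1964, b(-3, -45))) = 1/((½)*(1 + (23 + 2453)*(2497 - 10*2453))/(2453*(23 + 2453)) + (4 - 1964)) = 1/((½)*(1/2453)*(1 + 2476*(2497 - 24530))/2476 - 1960) = 1/((½)*(1/2453)*(1/2476)*(1 + 2476*(-22033)) - 1960) = 1/((½)*(1/2453)*(1/2476)*(1 - 54553708) - 1960) = 1/((½)*(1/2453)*(1/2476)*(-54553707) - 1960) = 1/(-54553707/12147256 - 1960) = 1/(-23863175467/12147256) = -12147256/23863175467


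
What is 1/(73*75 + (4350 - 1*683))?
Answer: 1/9142 ≈ 0.00010939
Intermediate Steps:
1/(73*75 + (4350 - 1*683)) = 1/(5475 + (4350 - 683)) = 1/(5475 + 3667) = 1/9142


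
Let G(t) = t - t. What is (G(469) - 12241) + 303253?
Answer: 291012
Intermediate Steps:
G(t) = 0
(G(469) - 12241) + 303253 = (0 - 12241) + 303253 = -12241 + 303253 = 291012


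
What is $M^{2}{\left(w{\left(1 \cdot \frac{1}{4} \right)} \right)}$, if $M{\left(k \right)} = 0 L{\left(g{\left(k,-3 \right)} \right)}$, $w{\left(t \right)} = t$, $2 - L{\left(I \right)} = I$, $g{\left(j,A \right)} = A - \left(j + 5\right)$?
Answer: $0$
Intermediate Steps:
$g{\left(j,A \right)} = -5 + A - j$ ($g{\left(j,A \right)} = A - \left(5 + j\right) = -5 + A - j$)
$L{\left(I \right)} = 2 - I$
$M{\left(k \right)} = 0$ ($M{\left(k \right)} = 0 \left(2 - \left(-5 - 3 - k\right)\right) = 0 \left(2 - \left(-8 - k\right)\right) = 0 \left(2 + \left(8 + k\right)\right) = 0 \left(10 + k\right) = 0$)
$M^{2}{\left(w{\left(1 \cdot \frac{1}{4} \right)} \right)} = 0^{2} = 0$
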